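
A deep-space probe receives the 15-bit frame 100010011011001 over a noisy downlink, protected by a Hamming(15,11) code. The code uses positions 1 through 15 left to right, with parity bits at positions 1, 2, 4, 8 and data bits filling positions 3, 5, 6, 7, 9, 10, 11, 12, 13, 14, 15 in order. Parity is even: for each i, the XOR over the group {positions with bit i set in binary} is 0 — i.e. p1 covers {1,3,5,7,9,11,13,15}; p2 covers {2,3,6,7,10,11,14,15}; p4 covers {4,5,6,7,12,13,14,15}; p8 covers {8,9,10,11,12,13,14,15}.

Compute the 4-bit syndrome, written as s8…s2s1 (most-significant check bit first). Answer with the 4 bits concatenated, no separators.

1101

s1 (pos 1,3,5,7,9,11,13,15): 1⊕0⊕1⊕0⊕1⊕1⊕0⊕1 = 1
s2 (pos 2,3,6,7,10,11,14,15): 0⊕0⊕0⊕0⊕0⊕1⊕0⊕1 = 0
s4 (pos 4,5,6,7,12,13,14,15): 0⊕1⊕0⊕0⊕1⊕0⊕0⊕1 = 1
s8 (pos 8,9,10,11,12,13,14,15): 1⊕1⊕0⊕1⊕1⊕0⊕0⊕1 = 1
Syndrome s8…s1 = 1101 → error at position 13.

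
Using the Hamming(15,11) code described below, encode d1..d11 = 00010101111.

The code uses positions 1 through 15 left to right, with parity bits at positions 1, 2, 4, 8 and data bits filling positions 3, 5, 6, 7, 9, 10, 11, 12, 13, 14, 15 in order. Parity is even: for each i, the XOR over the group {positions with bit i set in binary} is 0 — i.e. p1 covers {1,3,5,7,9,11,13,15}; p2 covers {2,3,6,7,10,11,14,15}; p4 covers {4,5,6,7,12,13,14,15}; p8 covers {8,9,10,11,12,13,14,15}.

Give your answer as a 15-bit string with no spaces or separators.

100100110101111

Place data at non-parity positions: p1 p2 0 p4 0 0 1 p8 0 1 0 1 1 1 1
p1 (pos 1,3,5,7,9,11,13,15): XOR of data positions = 0⊕0⊕1⊕0⊕0⊕1⊕1 = 1
p2 (pos 2,3,6,7,10,11,14,15): XOR of data positions = 0⊕0⊕1⊕1⊕0⊕1⊕1 = 0
p4 (pos 4,5,6,7,12,13,14,15): XOR of data positions = 0⊕0⊕1⊕1⊕1⊕1⊕1 = 1
p8 (pos 8,9,10,11,12,13,14,15): XOR of data positions = 0⊕1⊕0⊕1⊕1⊕1⊕1 = 1
Codeword: 100100110101111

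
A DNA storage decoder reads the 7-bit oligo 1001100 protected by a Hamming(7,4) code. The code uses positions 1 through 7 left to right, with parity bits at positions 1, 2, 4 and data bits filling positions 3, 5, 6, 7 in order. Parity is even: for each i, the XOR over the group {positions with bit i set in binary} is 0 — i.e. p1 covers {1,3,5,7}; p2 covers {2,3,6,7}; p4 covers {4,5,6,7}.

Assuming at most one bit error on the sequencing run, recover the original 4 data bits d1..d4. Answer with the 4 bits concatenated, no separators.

0100

s1 (pos 1,3,5,7): 1⊕0⊕1⊕0 = 0
s2 (pos 2,3,6,7): 0⊕0⊕0⊕0 = 0
s4 (pos 4,5,6,7): 1⊕1⊕0⊕0 = 0
Syndrome s4…s1 = 000 → no error.
Read data bits from positions 3,5,6,7: 0100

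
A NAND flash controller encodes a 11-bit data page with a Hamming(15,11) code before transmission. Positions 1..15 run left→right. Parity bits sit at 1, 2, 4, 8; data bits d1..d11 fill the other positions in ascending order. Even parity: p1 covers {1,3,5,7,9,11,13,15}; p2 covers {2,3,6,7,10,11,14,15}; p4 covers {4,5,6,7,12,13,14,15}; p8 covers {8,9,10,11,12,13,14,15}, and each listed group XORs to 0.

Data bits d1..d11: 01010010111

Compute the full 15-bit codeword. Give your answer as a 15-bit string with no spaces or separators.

Place data at non-parity positions: p1 p2 0 p4 1 0 1 p8 0 0 1 0 1 1 1
p1 (pos 1,3,5,7,9,11,13,15): XOR of data positions = 0⊕1⊕1⊕0⊕1⊕1⊕1 = 1
p2 (pos 2,3,6,7,10,11,14,15): XOR of data positions = 0⊕0⊕1⊕0⊕1⊕1⊕1 = 0
p4 (pos 4,5,6,7,12,13,14,15): XOR of data positions = 1⊕0⊕1⊕0⊕1⊕1⊕1 = 1
p8 (pos 8,9,10,11,12,13,14,15): XOR of data positions = 0⊕0⊕1⊕0⊕1⊕1⊕1 = 0
Codeword: 100110100010111

100110100010111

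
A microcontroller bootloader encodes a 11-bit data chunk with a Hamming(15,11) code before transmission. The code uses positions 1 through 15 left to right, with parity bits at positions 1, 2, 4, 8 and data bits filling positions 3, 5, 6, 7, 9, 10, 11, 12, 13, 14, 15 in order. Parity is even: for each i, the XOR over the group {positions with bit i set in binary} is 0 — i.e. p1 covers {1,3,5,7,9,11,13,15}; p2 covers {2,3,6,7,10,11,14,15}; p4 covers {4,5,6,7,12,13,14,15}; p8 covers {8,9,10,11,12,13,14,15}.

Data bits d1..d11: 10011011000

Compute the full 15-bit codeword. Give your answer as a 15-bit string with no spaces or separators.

011000111011000

Place data at non-parity positions: p1 p2 1 p4 0 0 1 p8 1 0 1 1 0 0 0
p1 (pos 1,3,5,7,9,11,13,15): XOR of data positions = 1⊕0⊕1⊕1⊕1⊕0⊕0 = 0
p2 (pos 2,3,6,7,10,11,14,15): XOR of data positions = 1⊕0⊕1⊕0⊕1⊕0⊕0 = 1
p4 (pos 4,5,6,7,12,13,14,15): XOR of data positions = 0⊕0⊕1⊕1⊕0⊕0⊕0 = 0
p8 (pos 8,9,10,11,12,13,14,15): XOR of data positions = 1⊕0⊕1⊕1⊕0⊕0⊕0 = 1
Codeword: 011000111011000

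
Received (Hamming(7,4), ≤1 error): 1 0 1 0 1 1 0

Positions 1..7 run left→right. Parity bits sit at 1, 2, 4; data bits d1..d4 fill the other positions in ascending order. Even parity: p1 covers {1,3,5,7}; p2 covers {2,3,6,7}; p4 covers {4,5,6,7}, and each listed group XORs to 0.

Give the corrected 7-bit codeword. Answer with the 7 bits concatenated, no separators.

s1 (pos 1,3,5,7): 1⊕1⊕1⊕0 = 1
s2 (pos 2,3,6,7): 0⊕1⊕1⊕0 = 0
s4 (pos 4,5,6,7): 0⊕1⊕1⊕0 = 0
Syndrome s4…s1 = 001 → error at position 1.
Flip position 1: 1010110 → 0010110

0010110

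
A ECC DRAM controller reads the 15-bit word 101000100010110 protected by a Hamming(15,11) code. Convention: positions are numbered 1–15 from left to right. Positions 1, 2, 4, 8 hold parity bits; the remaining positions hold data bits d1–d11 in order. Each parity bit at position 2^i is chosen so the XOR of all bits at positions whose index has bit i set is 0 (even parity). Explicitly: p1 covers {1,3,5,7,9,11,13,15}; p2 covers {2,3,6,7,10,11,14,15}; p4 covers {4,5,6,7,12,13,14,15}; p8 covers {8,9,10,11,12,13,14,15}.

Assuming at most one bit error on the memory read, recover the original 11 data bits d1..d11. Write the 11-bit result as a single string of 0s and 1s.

10010010010

s1 (pos 1,3,5,7,9,11,13,15): 1⊕1⊕0⊕1⊕0⊕1⊕1⊕0 = 1
s2 (pos 2,3,6,7,10,11,14,15): 0⊕1⊕0⊕1⊕0⊕1⊕1⊕0 = 0
s4 (pos 4,5,6,7,12,13,14,15): 0⊕0⊕0⊕1⊕0⊕1⊕1⊕0 = 1
s8 (pos 8,9,10,11,12,13,14,15): 0⊕0⊕0⊕1⊕0⊕1⊕1⊕0 = 1
Syndrome s8…s1 = 1101 → error at position 13.
Flip position 13: 101000100010110 → 101000100010010
Read data bits from positions 3,5,6,7,9,10,11,12,13,14,15: 10010010010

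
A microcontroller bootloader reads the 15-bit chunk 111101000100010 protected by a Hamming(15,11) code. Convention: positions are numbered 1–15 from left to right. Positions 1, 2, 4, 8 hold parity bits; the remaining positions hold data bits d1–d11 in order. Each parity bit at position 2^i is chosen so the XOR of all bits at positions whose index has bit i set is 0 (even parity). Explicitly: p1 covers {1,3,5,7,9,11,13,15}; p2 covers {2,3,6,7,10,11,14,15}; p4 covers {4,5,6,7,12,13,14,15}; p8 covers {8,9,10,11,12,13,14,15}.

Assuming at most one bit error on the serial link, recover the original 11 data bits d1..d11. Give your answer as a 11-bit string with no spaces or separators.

s1 (pos 1,3,5,7,9,11,13,15): 1⊕1⊕0⊕0⊕0⊕0⊕0⊕0 = 0
s2 (pos 2,3,6,7,10,11,14,15): 1⊕1⊕1⊕0⊕1⊕0⊕1⊕0 = 1
s4 (pos 4,5,6,7,12,13,14,15): 1⊕0⊕1⊕0⊕0⊕0⊕1⊕0 = 1
s8 (pos 8,9,10,11,12,13,14,15): 0⊕0⊕1⊕0⊕0⊕0⊕1⊕0 = 0
Syndrome s8…s1 = 0110 → error at position 6.
Flip position 6: 111101000100010 → 111100000100010
Read data bits from positions 3,5,6,7,9,10,11,12,13,14,15: 10000100010

10000100010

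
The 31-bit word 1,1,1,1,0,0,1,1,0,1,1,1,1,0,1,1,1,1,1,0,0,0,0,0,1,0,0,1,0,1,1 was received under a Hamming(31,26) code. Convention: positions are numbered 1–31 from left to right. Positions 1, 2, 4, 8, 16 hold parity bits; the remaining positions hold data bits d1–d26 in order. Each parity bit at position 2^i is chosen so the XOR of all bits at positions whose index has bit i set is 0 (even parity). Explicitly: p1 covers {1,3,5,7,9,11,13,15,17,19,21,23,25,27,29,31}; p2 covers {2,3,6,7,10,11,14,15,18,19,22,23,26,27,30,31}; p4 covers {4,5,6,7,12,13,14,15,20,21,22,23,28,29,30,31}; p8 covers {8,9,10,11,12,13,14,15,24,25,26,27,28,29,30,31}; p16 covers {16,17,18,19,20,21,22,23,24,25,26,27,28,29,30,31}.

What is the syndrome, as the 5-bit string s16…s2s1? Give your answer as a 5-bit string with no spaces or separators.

00000

s1 (pos 1,3,5,7,9,11,13,15,17,19,21,23,25,27,29,31): 1⊕1⊕0⊕1⊕0⊕1⊕1⊕1⊕1⊕1⊕0⊕0⊕1⊕0⊕0⊕1 = 0
s2 (pos 2,3,6,7,10,11,14,15,18,19,22,23,26,27,30,31): 1⊕1⊕0⊕1⊕1⊕1⊕0⊕1⊕1⊕1⊕0⊕0⊕0⊕0⊕1⊕1 = 0
s4 (pos 4,5,6,7,12,13,14,15,20,21,22,23,28,29,30,31): 1⊕0⊕0⊕1⊕1⊕1⊕0⊕1⊕0⊕0⊕0⊕0⊕1⊕0⊕1⊕1 = 0
s8 (pos 8,9,10,11,12,13,14,15,24,25,26,27,28,29,30,31): 1⊕0⊕1⊕1⊕1⊕1⊕0⊕1⊕0⊕1⊕0⊕0⊕1⊕0⊕1⊕1 = 0
s16 (pos 16,17,18,19,20,21,22,23,24,25,26,27,28,29,30,31): 1⊕1⊕1⊕1⊕0⊕0⊕0⊕0⊕0⊕1⊕0⊕0⊕1⊕0⊕1⊕1 = 0
Syndrome s16…s1 = 00000 → no error.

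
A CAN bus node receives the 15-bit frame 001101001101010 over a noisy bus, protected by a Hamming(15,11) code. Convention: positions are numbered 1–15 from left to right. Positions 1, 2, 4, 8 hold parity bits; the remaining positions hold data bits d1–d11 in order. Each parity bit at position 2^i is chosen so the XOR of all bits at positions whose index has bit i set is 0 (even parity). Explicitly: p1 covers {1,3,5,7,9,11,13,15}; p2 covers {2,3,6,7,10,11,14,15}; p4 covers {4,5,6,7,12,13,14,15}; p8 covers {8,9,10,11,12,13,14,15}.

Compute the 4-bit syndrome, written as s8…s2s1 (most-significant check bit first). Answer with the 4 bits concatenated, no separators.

s1 (pos 1,3,5,7,9,11,13,15): 0⊕1⊕0⊕0⊕1⊕0⊕0⊕0 = 0
s2 (pos 2,3,6,7,10,11,14,15): 0⊕1⊕1⊕0⊕1⊕0⊕1⊕0 = 0
s4 (pos 4,5,6,7,12,13,14,15): 1⊕0⊕1⊕0⊕1⊕0⊕1⊕0 = 0
s8 (pos 8,9,10,11,12,13,14,15): 0⊕1⊕1⊕0⊕1⊕0⊕1⊕0 = 0
Syndrome s8…s1 = 0000 → no error.

0000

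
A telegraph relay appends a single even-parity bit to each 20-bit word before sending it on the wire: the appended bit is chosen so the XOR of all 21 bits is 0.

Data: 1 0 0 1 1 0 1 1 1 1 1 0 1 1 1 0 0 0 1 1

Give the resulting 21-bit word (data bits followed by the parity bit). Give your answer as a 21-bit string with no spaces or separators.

XOR of the 20 data bits: 1⊕0⊕0⊕1⊕1⊕0⊕1⊕1⊕1⊕1⊕1⊕0⊕1⊕1⊕1⊕0⊕0⊕0⊕1⊕1 = 1
Parity bit = 1 (so all 21 bits XOR to 0).

100110111110111000111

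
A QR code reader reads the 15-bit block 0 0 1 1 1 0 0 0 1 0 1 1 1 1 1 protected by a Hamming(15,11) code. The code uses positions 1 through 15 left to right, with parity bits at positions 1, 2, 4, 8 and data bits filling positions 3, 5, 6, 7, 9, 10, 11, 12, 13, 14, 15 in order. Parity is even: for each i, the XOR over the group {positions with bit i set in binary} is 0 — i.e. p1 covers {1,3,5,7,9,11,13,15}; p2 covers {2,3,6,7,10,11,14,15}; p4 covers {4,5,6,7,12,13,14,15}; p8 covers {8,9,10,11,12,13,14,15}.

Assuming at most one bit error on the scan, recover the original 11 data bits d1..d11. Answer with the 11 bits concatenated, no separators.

s1 (pos 1,3,5,7,9,11,13,15): 0⊕1⊕1⊕0⊕1⊕1⊕1⊕1 = 0
s2 (pos 2,3,6,7,10,11,14,15): 0⊕1⊕0⊕0⊕0⊕1⊕1⊕1 = 0
s4 (pos 4,5,6,7,12,13,14,15): 1⊕1⊕0⊕0⊕1⊕1⊕1⊕1 = 0
s8 (pos 8,9,10,11,12,13,14,15): 0⊕1⊕0⊕1⊕1⊕1⊕1⊕1 = 0
Syndrome s8…s1 = 0000 → no error.
Read data bits from positions 3,5,6,7,9,10,11,12,13,14,15: 11001011111

11001011111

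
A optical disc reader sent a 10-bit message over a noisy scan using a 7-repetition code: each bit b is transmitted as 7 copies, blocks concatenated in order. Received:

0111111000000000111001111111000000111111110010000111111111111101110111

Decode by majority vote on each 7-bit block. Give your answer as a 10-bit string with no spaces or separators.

1001010111

Block 1 (0111111): 6 ones → 1
Block 2 (0000000): 0 ones → 0
Block 3 (0011100): 3 ones → 0
Block 4 (1111111): 7 ones → 1
Block 5 (0000001): 1 one → 0
Block 6 (1111111): 7 ones → 1
Block 7 (0010000): 1 one → 0
Block 8 (1111111): 7 ones → 1
Block 9 (1111110): 6 ones → 1
Block 10 (1110111): 6 ones → 1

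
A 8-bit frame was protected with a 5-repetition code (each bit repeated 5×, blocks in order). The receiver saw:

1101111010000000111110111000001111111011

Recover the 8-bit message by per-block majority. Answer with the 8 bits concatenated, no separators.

11011011

Block 1 (11011): 4 ones → 1
Block 2 (11010): 3 ones → 1
Block 3 (00000): 0 ones → 0
Block 4 (01111): 4 ones → 1
Block 5 (10111): 4 ones → 1
Block 6 (00000): 0 ones → 0
Block 7 (11111): 5 ones → 1
Block 8 (11011): 4 ones → 1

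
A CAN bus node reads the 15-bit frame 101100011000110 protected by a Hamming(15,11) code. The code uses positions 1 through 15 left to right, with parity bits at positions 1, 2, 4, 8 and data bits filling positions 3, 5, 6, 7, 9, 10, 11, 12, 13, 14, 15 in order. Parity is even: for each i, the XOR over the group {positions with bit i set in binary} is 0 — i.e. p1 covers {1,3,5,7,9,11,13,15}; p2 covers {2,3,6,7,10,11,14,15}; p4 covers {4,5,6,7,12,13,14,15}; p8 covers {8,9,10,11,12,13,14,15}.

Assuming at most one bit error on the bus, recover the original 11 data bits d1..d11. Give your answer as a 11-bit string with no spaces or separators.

s1 (pos 1,3,5,7,9,11,13,15): 1⊕1⊕0⊕0⊕1⊕0⊕1⊕0 = 0
s2 (pos 2,3,6,7,10,11,14,15): 0⊕1⊕0⊕0⊕0⊕0⊕1⊕0 = 0
s4 (pos 4,5,6,7,12,13,14,15): 1⊕0⊕0⊕0⊕0⊕1⊕1⊕0 = 1
s8 (pos 8,9,10,11,12,13,14,15): 1⊕1⊕0⊕0⊕0⊕1⊕1⊕0 = 0
Syndrome s8…s1 = 0100 → error at position 4.
Flip position 4: 101100011000110 → 101000011000110
Read data bits from positions 3,5,6,7,9,10,11,12,13,14,15: 10001000110

10001000110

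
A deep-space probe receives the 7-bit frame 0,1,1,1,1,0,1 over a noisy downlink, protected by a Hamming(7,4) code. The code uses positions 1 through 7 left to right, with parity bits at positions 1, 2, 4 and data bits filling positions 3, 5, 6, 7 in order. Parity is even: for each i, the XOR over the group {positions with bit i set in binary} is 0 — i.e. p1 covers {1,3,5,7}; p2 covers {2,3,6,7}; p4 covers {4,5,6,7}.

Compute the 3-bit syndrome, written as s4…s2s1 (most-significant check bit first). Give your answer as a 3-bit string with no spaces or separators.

s1 (pos 1,3,5,7): 0⊕1⊕1⊕1 = 1
s2 (pos 2,3,6,7): 1⊕1⊕0⊕1 = 1
s4 (pos 4,5,6,7): 1⊕1⊕0⊕1 = 1
Syndrome s4…s1 = 111 → error at position 7.

111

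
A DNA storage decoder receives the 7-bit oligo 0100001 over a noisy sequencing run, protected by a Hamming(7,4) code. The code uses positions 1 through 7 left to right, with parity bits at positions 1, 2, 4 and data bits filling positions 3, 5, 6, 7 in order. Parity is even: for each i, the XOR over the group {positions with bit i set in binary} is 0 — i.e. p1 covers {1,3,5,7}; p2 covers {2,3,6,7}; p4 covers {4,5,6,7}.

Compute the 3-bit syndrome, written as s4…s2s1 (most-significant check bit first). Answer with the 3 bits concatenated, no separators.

s1 (pos 1,3,5,7): 0⊕0⊕0⊕1 = 1
s2 (pos 2,3,6,7): 1⊕0⊕0⊕1 = 0
s4 (pos 4,5,6,7): 0⊕0⊕0⊕1 = 1
Syndrome s4…s1 = 101 → error at position 5.

101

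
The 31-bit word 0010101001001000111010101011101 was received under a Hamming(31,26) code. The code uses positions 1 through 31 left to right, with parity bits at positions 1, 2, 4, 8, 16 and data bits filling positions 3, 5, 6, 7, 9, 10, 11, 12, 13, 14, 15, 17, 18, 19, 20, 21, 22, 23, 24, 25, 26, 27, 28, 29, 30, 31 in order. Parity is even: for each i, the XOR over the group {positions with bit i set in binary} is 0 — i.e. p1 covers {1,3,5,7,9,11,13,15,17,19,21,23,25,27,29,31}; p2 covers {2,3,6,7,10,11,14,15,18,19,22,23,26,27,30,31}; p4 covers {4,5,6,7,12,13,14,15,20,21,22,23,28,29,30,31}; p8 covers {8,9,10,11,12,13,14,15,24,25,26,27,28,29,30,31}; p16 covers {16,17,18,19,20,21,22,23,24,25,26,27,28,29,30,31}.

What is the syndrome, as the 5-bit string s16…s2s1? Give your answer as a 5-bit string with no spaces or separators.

01000

s1 (pos 1,3,5,7,9,11,13,15,17,19,21,23,25,27,29,31): 0⊕1⊕1⊕1⊕0⊕0⊕1⊕0⊕1⊕1⊕1⊕1⊕1⊕1⊕1⊕1 = 0
s2 (pos 2,3,6,7,10,11,14,15,18,19,22,23,26,27,30,31): 0⊕1⊕0⊕1⊕1⊕0⊕0⊕0⊕1⊕1⊕0⊕1⊕0⊕1⊕0⊕1 = 0
s4 (pos 4,5,6,7,12,13,14,15,20,21,22,23,28,29,30,31): 0⊕1⊕0⊕1⊕0⊕1⊕0⊕0⊕0⊕1⊕0⊕1⊕1⊕1⊕0⊕1 = 0
s8 (pos 8,9,10,11,12,13,14,15,24,25,26,27,28,29,30,31): 0⊕0⊕1⊕0⊕0⊕1⊕0⊕0⊕0⊕1⊕0⊕1⊕1⊕1⊕0⊕1 = 1
s16 (pos 16,17,18,19,20,21,22,23,24,25,26,27,28,29,30,31): 0⊕1⊕1⊕1⊕0⊕1⊕0⊕1⊕0⊕1⊕0⊕1⊕1⊕1⊕0⊕1 = 0
Syndrome s16…s1 = 01000 → error at position 8.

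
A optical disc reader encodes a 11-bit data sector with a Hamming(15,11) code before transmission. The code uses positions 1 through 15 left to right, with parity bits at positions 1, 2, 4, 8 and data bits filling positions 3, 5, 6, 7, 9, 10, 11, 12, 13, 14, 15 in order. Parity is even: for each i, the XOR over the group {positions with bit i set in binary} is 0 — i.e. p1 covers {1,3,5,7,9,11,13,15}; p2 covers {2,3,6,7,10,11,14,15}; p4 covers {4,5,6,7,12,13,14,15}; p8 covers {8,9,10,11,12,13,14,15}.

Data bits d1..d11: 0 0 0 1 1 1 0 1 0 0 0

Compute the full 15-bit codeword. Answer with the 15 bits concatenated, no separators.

000000111101000

Place data at non-parity positions: p1 p2 0 p4 0 0 1 p8 1 1 0 1 0 0 0
p1 (pos 1,3,5,7,9,11,13,15): XOR of data positions = 0⊕0⊕1⊕1⊕0⊕0⊕0 = 0
p2 (pos 2,3,6,7,10,11,14,15): XOR of data positions = 0⊕0⊕1⊕1⊕0⊕0⊕0 = 0
p4 (pos 4,5,6,7,12,13,14,15): XOR of data positions = 0⊕0⊕1⊕1⊕0⊕0⊕0 = 0
p8 (pos 8,9,10,11,12,13,14,15): XOR of data positions = 1⊕1⊕0⊕1⊕0⊕0⊕0 = 1
Codeword: 000000111101000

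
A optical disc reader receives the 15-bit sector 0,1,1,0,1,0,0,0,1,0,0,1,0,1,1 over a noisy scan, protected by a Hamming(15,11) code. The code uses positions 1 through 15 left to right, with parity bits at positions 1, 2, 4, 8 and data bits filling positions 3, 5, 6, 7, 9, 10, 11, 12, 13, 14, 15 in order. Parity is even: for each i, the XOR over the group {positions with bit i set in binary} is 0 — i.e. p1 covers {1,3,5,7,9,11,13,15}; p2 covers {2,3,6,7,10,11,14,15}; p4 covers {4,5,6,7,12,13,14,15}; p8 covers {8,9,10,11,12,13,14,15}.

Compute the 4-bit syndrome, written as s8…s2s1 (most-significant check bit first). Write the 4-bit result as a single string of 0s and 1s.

s1 (pos 1,3,5,7,9,11,13,15): 0⊕1⊕1⊕0⊕1⊕0⊕0⊕1 = 0
s2 (pos 2,3,6,7,10,11,14,15): 1⊕1⊕0⊕0⊕0⊕0⊕1⊕1 = 0
s4 (pos 4,5,6,7,12,13,14,15): 0⊕1⊕0⊕0⊕1⊕0⊕1⊕1 = 0
s8 (pos 8,9,10,11,12,13,14,15): 0⊕1⊕0⊕0⊕1⊕0⊕1⊕1 = 0
Syndrome s8…s1 = 0000 → no error.

0000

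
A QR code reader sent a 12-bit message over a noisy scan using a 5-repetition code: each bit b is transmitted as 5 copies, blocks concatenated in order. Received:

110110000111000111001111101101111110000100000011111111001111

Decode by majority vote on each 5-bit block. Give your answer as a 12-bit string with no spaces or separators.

Block 1 (11011): 4 ones → 1
Block 2 (00001): 1 one → 0
Block 3 (11000): 2 ones → 0
Block 4 (11100): 3 ones → 1
Block 5 (11111): 5 ones → 1
Block 6 (01101): 3 ones → 1
Block 7 (11111): 5 ones → 1
Block 8 (00001): 1 one → 0
Block 9 (00000): 0 ones → 0
Block 10 (01111): 4 ones → 1
Block 11 (11110): 4 ones → 1
Block 12 (01111): 4 ones → 1

100111100111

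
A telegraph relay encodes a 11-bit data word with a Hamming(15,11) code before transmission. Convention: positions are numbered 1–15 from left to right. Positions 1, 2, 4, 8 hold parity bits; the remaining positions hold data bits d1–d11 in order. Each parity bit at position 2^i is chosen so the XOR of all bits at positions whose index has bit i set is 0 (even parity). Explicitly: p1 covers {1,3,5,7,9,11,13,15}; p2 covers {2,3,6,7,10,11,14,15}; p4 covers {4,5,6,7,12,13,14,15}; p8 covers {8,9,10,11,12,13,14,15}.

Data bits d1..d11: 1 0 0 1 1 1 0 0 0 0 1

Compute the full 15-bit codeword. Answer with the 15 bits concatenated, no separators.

001000111100001

Place data at non-parity positions: p1 p2 1 p4 0 0 1 p8 1 1 0 0 0 0 1
p1 (pos 1,3,5,7,9,11,13,15): XOR of data positions = 1⊕0⊕1⊕1⊕0⊕0⊕1 = 0
p2 (pos 2,3,6,7,10,11,14,15): XOR of data positions = 1⊕0⊕1⊕1⊕0⊕0⊕1 = 0
p4 (pos 4,5,6,7,12,13,14,15): XOR of data positions = 0⊕0⊕1⊕0⊕0⊕0⊕1 = 0
p8 (pos 8,9,10,11,12,13,14,15): XOR of data positions = 1⊕1⊕0⊕0⊕0⊕0⊕1 = 1
Codeword: 001000111100001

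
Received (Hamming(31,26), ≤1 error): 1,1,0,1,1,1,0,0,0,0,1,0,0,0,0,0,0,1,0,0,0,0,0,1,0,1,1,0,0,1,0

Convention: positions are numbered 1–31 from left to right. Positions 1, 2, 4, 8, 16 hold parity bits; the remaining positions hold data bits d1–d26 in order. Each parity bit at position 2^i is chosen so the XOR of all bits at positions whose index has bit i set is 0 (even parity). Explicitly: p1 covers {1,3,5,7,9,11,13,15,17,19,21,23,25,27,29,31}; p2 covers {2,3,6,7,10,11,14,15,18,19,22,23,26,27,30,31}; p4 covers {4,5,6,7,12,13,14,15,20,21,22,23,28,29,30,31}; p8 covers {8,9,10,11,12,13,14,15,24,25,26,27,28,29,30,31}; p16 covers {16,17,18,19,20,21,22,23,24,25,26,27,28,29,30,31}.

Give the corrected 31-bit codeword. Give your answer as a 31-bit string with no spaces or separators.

1101110000100000010000010010010

s1 (pos 1,3,5,7,9,11,13,15,17,19,21,23,25,27,29,31): 1⊕0⊕1⊕0⊕0⊕1⊕0⊕0⊕0⊕0⊕0⊕0⊕0⊕1⊕0⊕0 = 0
s2 (pos 2,3,6,7,10,11,14,15,18,19,22,23,26,27,30,31): 1⊕0⊕1⊕0⊕0⊕1⊕0⊕0⊕1⊕0⊕0⊕0⊕1⊕1⊕1⊕0 = 1
s4 (pos 4,5,6,7,12,13,14,15,20,21,22,23,28,29,30,31): 1⊕1⊕1⊕0⊕0⊕0⊕0⊕0⊕0⊕0⊕0⊕0⊕0⊕0⊕1⊕0 = 0
s8 (pos 8,9,10,11,12,13,14,15,24,25,26,27,28,29,30,31): 0⊕0⊕0⊕1⊕0⊕0⊕0⊕0⊕1⊕0⊕1⊕1⊕0⊕0⊕1⊕0 = 1
s16 (pos 16,17,18,19,20,21,22,23,24,25,26,27,28,29,30,31): 0⊕0⊕1⊕0⊕0⊕0⊕0⊕0⊕1⊕0⊕1⊕1⊕0⊕0⊕1⊕0 = 1
Syndrome s16…s1 = 11010 → error at position 26.
Flip position 26: 1101110000100000010000010110010 → 1101110000100000010000010010010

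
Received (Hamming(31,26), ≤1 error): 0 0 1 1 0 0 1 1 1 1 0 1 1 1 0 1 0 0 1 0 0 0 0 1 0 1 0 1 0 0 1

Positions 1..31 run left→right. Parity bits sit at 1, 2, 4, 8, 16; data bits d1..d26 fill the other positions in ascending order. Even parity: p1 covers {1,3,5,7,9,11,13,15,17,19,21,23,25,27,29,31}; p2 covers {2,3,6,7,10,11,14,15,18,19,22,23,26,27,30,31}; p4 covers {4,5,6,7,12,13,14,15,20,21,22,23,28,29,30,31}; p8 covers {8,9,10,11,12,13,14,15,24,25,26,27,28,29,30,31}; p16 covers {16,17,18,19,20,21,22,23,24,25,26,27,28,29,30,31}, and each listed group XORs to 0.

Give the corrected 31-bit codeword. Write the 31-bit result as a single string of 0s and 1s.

0011011111011101001000010101001

s1 (pos 1,3,5,7,9,11,13,15,17,19,21,23,25,27,29,31): 0⊕1⊕0⊕1⊕1⊕0⊕1⊕0⊕0⊕1⊕0⊕0⊕0⊕0⊕0⊕1 = 0
s2 (pos 2,3,6,7,10,11,14,15,18,19,22,23,26,27,30,31): 0⊕1⊕0⊕1⊕1⊕0⊕1⊕0⊕0⊕1⊕0⊕0⊕1⊕0⊕0⊕1 = 1
s4 (pos 4,5,6,7,12,13,14,15,20,21,22,23,28,29,30,31): 1⊕0⊕0⊕1⊕1⊕1⊕1⊕0⊕0⊕0⊕0⊕0⊕1⊕0⊕0⊕1 = 1
s8 (pos 8,9,10,11,12,13,14,15,24,25,26,27,28,29,30,31): 1⊕1⊕1⊕0⊕1⊕1⊕1⊕0⊕1⊕0⊕1⊕0⊕1⊕0⊕0⊕1 = 0
s16 (pos 16,17,18,19,20,21,22,23,24,25,26,27,28,29,30,31): 1⊕0⊕0⊕1⊕0⊕0⊕0⊕0⊕1⊕0⊕1⊕0⊕1⊕0⊕0⊕1 = 0
Syndrome s16…s1 = 00110 → error at position 6.
Flip position 6: 0011001111011101001000010101001 → 0011011111011101001000010101001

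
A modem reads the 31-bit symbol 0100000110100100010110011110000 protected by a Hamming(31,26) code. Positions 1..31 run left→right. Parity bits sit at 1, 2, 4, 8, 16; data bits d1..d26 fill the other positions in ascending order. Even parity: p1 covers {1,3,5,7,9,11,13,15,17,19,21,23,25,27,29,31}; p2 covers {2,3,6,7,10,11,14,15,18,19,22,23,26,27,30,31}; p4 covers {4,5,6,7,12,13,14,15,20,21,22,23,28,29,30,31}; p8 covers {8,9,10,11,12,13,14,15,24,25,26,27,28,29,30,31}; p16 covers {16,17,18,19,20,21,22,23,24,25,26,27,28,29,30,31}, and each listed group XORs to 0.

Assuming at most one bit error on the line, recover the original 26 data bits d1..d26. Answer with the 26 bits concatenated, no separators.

s1 (pos 1,3,5,7,9,11,13,15,17,19,21,23,25,27,29,31): 0⊕0⊕0⊕0⊕1⊕1⊕0⊕0⊕0⊕0⊕1⊕0⊕1⊕1⊕0⊕0 = 1
s2 (pos 2,3,6,7,10,11,14,15,18,19,22,23,26,27,30,31): 1⊕0⊕0⊕0⊕0⊕1⊕1⊕0⊕1⊕0⊕0⊕0⊕1⊕1⊕0⊕0 = 0
s4 (pos 4,5,6,7,12,13,14,15,20,21,22,23,28,29,30,31): 0⊕0⊕0⊕0⊕0⊕0⊕1⊕0⊕1⊕1⊕0⊕0⊕0⊕0⊕0⊕0 = 1
s8 (pos 8,9,10,11,12,13,14,15,24,25,26,27,28,29,30,31): 1⊕1⊕0⊕1⊕0⊕0⊕1⊕0⊕1⊕1⊕1⊕1⊕0⊕0⊕0⊕0 = 0
s16 (pos 16,17,18,19,20,21,22,23,24,25,26,27,28,29,30,31): 0⊕0⊕1⊕0⊕1⊕1⊕0⊕0⊕1⊕1⊕1⊕1⊕0⊕0⊕0⊕0 = 1
Syndrome s16…s1 = 10101 → error at position 21.
Flip position 21: 0100000110100100010110011110000 → 0100000110100100010100011110000
Read data bits from positions 3,5,6,7,9,10,11,12,13,14,15,17,18,19,20,21,22,23,24,25,26,27,28,29,30,31: 00001010010010100011110000

00001010010010100011110000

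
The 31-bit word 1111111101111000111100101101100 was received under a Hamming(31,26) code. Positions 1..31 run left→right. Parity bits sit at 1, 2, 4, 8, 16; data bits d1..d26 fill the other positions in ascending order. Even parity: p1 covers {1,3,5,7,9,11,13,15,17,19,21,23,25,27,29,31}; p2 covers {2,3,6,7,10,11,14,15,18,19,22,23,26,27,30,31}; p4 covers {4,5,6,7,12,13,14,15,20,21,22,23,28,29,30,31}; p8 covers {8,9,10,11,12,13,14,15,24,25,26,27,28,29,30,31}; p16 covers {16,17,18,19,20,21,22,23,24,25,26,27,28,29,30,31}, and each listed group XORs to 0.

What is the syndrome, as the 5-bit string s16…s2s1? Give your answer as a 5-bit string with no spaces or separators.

s1 (pos 1,3,5,7,9,11,13,15,17,19,21,23,25,27,29,31): 1⊕1⊕1⊕1⊕0⊕1⊕1⊕0⊕1⊕1⊕0⊕1⊕1⊕0⊕1⊕0 = 1
s2 (pos 2,3,6,7,10,11,14,15,18,19,22,23,26,27,30,31): 1⊕1⊕1⊕1⊕1⊕1⊕0⊕0⊕1⊕1⊕0⊕1⊕1⊕0⊕0⊕0 = 0
s4 (pos 4,5,6,7,12,13,14,15,20,21,22,23,28,29,30,31): 1⊕1⊕1⊕1⊕1⊕1⊕0⊕0⊕1⊕0⊕0⊕1⊕1⊕1⊕0⊕0 = 0
s8 (pos 8,9,10,11,12,13,14,15,24,25,26,27,28,29,30,31): 1⊕0⊕1⊕1⊕1⊕1⊕0⊕0⊕0⊕1⊕1⊕0⊕1⊕1⊕0⊕0 = 1
s16 (pos 16,17,18,19,20,21,22,23,24,25,26,27,28,29,30,31): 0⊕1⊕1⊕1⊕1⊕0⊕0⊕1⊕0⊕1⊕1⊕0⊕1⊕1⊕0⊕0 = 1
Syndrome s16…s1 = 11001 → error at position 25.

11001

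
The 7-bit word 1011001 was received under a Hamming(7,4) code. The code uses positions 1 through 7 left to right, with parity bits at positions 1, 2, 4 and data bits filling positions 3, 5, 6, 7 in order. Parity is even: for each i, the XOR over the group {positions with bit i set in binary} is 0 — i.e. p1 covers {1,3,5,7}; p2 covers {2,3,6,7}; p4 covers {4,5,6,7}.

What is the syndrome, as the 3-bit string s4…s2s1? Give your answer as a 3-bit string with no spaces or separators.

s1 (pos 1,3,5,7): 1⊕1⊕0⊕1 = 1
s2 (pos 2,3,6,7): 0⊕1⊕0⊕1 = 0
s4 (pos 4,5,6,7): 1⊕0⊕0⊕1 = 0
Syndrome s4…s1 = 001 → error at position 1.

001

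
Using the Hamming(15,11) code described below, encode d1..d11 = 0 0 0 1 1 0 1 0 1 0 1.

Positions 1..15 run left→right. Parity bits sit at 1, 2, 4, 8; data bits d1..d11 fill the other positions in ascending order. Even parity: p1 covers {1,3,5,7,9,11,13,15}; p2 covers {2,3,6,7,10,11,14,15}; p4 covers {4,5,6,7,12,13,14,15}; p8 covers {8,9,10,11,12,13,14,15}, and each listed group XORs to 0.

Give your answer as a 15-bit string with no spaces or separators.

Place data at non-parity positions: p1 p2 0 p4 0 0 1 p8 1 0 1 0 1 0 1
p1 (pos 1,3,5,7,9,11,13,15): XOR of data positions = 0⊕0⊕1⊕1⊕1⊕1⊕1 = 1
p2 (pos 2,3,6,7,10,11,14,15): XOR of data positions = 0⊕0⊕1⊕0⊕1⊕0⊕1 = 1
p4 (pos 4,5,6,7,12,13,14,15): XOR of data positions = 0⊕0⊕1⊕0⊕1⊕0⊕1 = 1
p8 (pos 8,9,10,11,12,13,14,15): XOR of data positions = 1⊕0⊕1⊕0⊕1⊕0⊕1 = 0
Codeword: 110100101010101

110100101010101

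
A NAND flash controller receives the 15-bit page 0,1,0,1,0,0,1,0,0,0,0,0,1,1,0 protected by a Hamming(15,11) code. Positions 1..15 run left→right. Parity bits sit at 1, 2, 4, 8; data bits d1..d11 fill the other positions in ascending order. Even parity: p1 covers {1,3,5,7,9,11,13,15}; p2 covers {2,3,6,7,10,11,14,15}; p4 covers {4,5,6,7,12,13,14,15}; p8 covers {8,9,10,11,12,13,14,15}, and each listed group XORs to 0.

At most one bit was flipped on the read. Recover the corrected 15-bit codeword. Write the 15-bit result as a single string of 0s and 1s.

s1 (pos 1,3,5,7,9,11,13,15): 0⊕0⊕0⊕1⊕0⊕0⊕1⊕0 = 0
s2 (pos 2,3,6,7,10,11,14,15): 1⊕0⊕0⊕1⊕0⊕0⊕1⊕0 = 1
s4 (pos 4,5,6,7,12,13,14,15): 1⊕0⊕0⊕1⊕0⊕1⊕1⊕0 = 0
s8 (pos 8,9,10,11,12,13,14,15): 0⊕0⊕0⊕0⊕0⊕1⊕1⊕0 = 0
Syndrome s8…s1 = 0010 → error at position 2.
Flip position 2: 010100100000110 → 000100100000110

000100100000110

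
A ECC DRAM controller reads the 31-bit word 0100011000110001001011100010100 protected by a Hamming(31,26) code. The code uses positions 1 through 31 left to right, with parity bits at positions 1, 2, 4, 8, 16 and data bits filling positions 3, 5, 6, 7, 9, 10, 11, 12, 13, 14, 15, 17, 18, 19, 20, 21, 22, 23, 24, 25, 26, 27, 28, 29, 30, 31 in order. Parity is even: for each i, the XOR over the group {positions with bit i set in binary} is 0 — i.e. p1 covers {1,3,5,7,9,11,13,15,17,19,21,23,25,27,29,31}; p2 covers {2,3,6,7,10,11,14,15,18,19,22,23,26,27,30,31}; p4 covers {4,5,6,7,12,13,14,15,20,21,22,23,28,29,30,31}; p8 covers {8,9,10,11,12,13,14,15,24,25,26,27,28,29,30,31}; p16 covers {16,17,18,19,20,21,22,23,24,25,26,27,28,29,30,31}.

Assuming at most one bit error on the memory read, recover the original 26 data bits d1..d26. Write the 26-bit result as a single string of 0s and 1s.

00110011000001001100010100

s1 (pos 1,3,5,7,9,11,13,15,17,19,21,23,25,27,29,31): 0⊕0⊕0⊕1⊕0⊕1⊕0⊕0⊕0⊕1⊕1⊕1⊕0⊕1⊕1⊕0 = 1
s2 (pos 2,3,6,7,10,11,14,15,18,19,22,23,26,27,30,31): 1⊕0⊕1⊕1⊕0⊕1⊕0⊕0⊕0⊕1⊕1⊕1⊕0⊕1⊕0⊕0 = 0
s4 (pos 4,5,6,7,12,13,14,15,20,21,22,23,28,29,30,31): 0⊕0⊕1⊕1⊕1⊕0⊕0⊕0⊕0⊕1⊕1⊕1⊕0⊕1⊕0⊕0 = 1
s8 (pos 8,9,10,11,12,13,14,15,24,25,26,27,28,29,30,31): 0⊕0⊕0⊕1⊕1⊕0⊕0⊕0⊕0⊕0⊕0⊕1⊕0⊕1⊕0⊕0 = 0
s16 (pos 16,17,18,19,20,21,22,23,24,25,26,27,28,29,30,31): 1⊕0⊕0⊕1⊕0⊕1⊕1⊕1⊕0⊕0⊕0⊕1⊕0⊕1⊕0⊕0 = 1
Syndrome s16…s1 = 10101 → error at position 21.
Flip position 21: 0100011000110001001011100010100 → 0100011000110001001001100010100
Read data bits from positions 3,5,6,7,9,10,11,12,13,14,15,17,18,19,20,21,22,23,24,25,26,27,28,29,30,31: 00110011000001001100010100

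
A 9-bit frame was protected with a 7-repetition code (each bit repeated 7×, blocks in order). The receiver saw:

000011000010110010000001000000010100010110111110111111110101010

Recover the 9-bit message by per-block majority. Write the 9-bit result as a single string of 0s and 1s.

000000110

Block 1 (0000110): 2 ones → 0
Block 2 (0001011): 3 ones → 0
Block 3 (0010000): 1 one → 0
Block 4 (0010000): 1 one → 0
Block 5 (0001010): 2 ones → 0
Block 6 (0010110): 3 ones → 0
Block 7 (1111101): 6 ones → 1
Block 8 (1111111): 7 ones → 1
Block 9 (0101010): 3 ones → 0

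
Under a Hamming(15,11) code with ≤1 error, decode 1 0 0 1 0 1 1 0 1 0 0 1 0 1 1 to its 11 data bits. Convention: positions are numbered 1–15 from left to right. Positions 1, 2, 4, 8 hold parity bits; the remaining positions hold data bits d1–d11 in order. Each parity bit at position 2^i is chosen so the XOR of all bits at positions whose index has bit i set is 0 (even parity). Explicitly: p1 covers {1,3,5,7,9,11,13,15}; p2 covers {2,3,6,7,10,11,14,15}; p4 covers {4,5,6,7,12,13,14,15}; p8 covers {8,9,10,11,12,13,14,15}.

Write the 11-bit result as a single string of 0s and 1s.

00111001011

s1 (pos 1,3,5,7,9,11,13,15): 1⊕0⊕0⊕1⊕1⊕0⊕0⊕1 = 0
s2 (pos 2,3,6,7,10,11,14,15): 0⊕0⊕1⊕1⊕0⊕0⊕1⊕1 = 0
s4 (pos 4,5,6,7,12,13,14,15): 1⊕0⊕1⊕1⊕1⊕0⊕1⊕1 = 0
s8 (pos 8,9,10,11,12,13,14,15): 0⊕1⊕0⊕0⊕1⊕0⊕1⊕1 = 0
Syndrome s8…s1 = 0000 → no error.
Read data bits from positions 3,5,6,7,9,10,11,12,13,14,15: 00111001011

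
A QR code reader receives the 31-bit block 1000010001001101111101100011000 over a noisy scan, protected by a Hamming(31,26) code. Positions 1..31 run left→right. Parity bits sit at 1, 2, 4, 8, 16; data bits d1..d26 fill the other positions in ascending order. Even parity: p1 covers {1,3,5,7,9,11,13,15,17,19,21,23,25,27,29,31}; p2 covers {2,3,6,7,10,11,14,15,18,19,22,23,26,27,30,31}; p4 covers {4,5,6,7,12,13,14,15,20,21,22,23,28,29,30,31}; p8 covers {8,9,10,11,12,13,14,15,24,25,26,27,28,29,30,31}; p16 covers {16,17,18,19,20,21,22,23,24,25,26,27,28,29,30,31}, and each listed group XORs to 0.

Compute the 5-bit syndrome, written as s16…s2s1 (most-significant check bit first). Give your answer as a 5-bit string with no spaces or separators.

11100

s1 (pos 1,3,5,7,9,11,13,15,17,19,21,23,25,27,29,31): 1⊕0⊕0⊕0⊕0⊕0⊕1⊕0⊕1⊕1⊕0⊕1⊕0⊕1⊕0⊕0 = 0
s2 (pos 2,3,6,7,10,11,14,15,18,19,22,23,26,27,30,31): 0⊕0⊕1⊕0⊕1⊕0⊕1⊕0⊕1⊕1⊕1⊕1⊕0⊕1⊕0⊕0 = 0
s4 (pos 4,5,6,7,12,13,14,15,20,21,22,23,28,29,30,31): 0⊕0⊕1⊕0⊕0⊕1⊕1⊕0⊕1⊕0⊕1⊕1⊕1⊕0⊕0⊕0 = 1
s8 (pos 8,9,10,11,12,13,14,15,24,25,26,27,28,29,30,31): 0⊕0⊕1⊕0⊕0⊕1⊕1⊕0⊕0⊕0⊕0⊕1⊕1⊕0⊕0⊕0 = 1
s16 (pos 16,17,18,19,20,21,22,23,24,25,26,27,28,29,30,31): 1⊕1⊕1⊕1⊕1⊕0⊕1⊕1⊕0⊕0⊕0⊕1⊕1⊕0⊕0⊕0 = 1
Syndrome s16…s1 = 11100 → error at position 28.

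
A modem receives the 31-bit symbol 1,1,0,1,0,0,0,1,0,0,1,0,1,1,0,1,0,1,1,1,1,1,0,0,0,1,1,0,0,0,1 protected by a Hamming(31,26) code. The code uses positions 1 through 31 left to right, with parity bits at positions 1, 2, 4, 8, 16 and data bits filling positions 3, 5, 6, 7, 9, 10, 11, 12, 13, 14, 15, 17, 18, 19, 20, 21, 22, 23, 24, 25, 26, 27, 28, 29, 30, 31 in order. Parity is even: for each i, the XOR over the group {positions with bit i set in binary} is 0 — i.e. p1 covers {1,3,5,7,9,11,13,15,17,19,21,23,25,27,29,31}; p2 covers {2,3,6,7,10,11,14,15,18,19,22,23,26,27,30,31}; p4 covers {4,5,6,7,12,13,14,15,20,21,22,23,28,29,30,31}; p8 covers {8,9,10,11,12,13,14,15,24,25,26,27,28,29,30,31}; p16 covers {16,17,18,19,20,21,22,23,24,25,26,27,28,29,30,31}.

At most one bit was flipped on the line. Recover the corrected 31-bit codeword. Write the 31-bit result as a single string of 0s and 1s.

s1 (pos 1,3,5,7,9,11,13,15,17,19,21,23,25,27,29,31): 1⊕0⊕0⊕0⊕0⊕1⊕1⊕0⊕0⊕1⊕1⊕0⊕0⊕1⊕0⊕1 = 1
s2 (pos 2,3,6,7,10,11,14,15,18,19,22,23,26,27,30,31): 1⊕0⊕0⊕0⊕0⊕1⊕1⊕0⊕1⊕1⊕1⊕0⊕1⊕1⊕0⊕1 = 1
s4 (pos 4,5,6,7,12,13,14,15,20,21,22,23,28,29,30,31): 1⊕0⊕0⊕0⊕0⊕1⊕1⊕0⊕1⊕1⊕1⊕0⊕0⊕0⊕0⊕1 = 1
s8 (pos 8,9,10,11,12,13,14,15,24,25,26,27,28,29,30,31): 1⊕0⊕0⊕1⊕0⊕1⊕1⊕0⊕0⊕0⊕1⊕1⊕0⊕0⊕0⊕1 = 1
s16 (pos 16,17,18,19,20,21,22,23,24,25,26,27,28,29,30,31): 1⊕0⊕1⊕1⊕1⊕1⊕1⊕0⊕0⊕0⊕1⊕1⊕0⊕0⊕0⊕1 = 1
Syndrome s16…s1 = 11111 → error at position 31.
Flip position 31: 1101000100101101011111000110001 → 1101000100101101011111000110000

1101000100101101011111000110000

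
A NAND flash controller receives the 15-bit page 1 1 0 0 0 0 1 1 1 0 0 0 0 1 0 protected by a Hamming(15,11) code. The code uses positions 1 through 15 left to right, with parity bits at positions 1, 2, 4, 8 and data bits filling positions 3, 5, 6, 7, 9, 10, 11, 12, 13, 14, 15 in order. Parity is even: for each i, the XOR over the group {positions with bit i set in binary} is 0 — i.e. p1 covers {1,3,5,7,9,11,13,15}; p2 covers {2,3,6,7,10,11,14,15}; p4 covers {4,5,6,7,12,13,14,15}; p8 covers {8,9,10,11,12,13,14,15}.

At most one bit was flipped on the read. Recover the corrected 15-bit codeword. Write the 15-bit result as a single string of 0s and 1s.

110000111010010

s1 (pos 1,3,5,7,9,11,13,15): 1⊕0⊕0⊕1⊕1⊕0⊕0⊕0 = 1
s2 (pos 2,3,6,7,10,11,14,15): 1⊕0⊕0⊕1⊕0⊕0⊕1⊕0 = 1
s4 (pos 4,5,6,7,12,13,14,15): 0⊕0⊕0⊕1⊕0⊕0⊕1⊕0 = 0
s8 (pos 8,9,10,11,12,13,14,15): 1⊕1⊕0⊕0⊕0⊕0⊕1⊕0 = 1
Syndrome s8…s1 = 1011 → error at position 11.
Flip position 11: 110000111000010 → 110000111010010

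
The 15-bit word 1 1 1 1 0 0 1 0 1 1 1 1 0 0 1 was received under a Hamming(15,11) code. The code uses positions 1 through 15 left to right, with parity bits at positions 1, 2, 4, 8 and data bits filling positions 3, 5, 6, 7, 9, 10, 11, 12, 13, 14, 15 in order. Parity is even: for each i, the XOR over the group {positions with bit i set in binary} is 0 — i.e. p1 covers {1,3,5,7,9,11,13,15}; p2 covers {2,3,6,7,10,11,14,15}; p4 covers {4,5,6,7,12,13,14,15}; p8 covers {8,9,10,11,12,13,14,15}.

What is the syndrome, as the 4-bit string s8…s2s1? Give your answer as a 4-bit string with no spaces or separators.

s1 (pos 1,3,5,7,9,11,13,15): 1⊕1⊕0⊕1⊕1⊕1⊕0⊕1 = 0
s2 (pos 2,3,6,7,10,11,14,15): 1⊕1⊕0⊕1⊕1⊕1⊕0⊕1 = 0
s4 (pos 4,5,6,7,12,13,14,15): 1⊕0⊕0⊕1⊕1⊕0⊕0⊕1 = 0
s8 (pos 8,9,10,11,12,13,14,15): 0⊕1⊕1⊕1⊕1⊕0⊕0⊕1 = 1
Syndrome s8…s1 = 1000 → error at position 8.

1000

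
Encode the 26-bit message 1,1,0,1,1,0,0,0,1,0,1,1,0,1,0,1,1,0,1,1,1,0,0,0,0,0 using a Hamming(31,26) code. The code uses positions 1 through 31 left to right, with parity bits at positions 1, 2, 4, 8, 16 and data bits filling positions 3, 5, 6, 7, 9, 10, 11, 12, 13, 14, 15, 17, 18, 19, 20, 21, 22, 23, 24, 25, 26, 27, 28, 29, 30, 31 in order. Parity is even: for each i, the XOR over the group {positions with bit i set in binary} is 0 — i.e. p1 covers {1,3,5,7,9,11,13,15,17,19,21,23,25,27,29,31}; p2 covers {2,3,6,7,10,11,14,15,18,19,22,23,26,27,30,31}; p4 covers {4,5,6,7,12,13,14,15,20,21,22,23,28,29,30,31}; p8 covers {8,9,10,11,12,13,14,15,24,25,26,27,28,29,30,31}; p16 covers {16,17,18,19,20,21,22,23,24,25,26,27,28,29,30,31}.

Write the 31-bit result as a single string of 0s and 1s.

0010101010001011101011011100000

Place data at non-parity positions: p1 p2 1 p4 1 0 1 p8 1 0 0 0 1 0 1 p16 1 0 1 0 1 1 0 1 1 1 0 0 0 0 0
p1 (pos 1,3,5,7,9,11,13,15,17,19,21,23,25,27,29,31): XOR of data positions = 1⊕1⊕1⊕1⊕0⊕1⊕1⊕1⊕1⊕1⊕0⊕1⊕0⊕0⊕0 = 0
p2 (pos 2,3,6,7,10,11,14,15,18,19,22,23,26,27,30,31): XOR of data positions = 1⊕0⊕1⊕0⊕0⊕0⊕1⊕0⊕1⊕1⊕0⊕1⊕0⊕0⊕0 = 0
p4 (pos 4,5,6,7,12,13,14,15,20,21,22,23,28,29,30,31): XOR of data positions = 1⊕0⊕1⊕0⊕1⊕0⊕1⊕0⊕1⊕1⊕0⊕0⊕0⊕0⊕0 = 0
p8 (pos 8,9,10,11,12,13,14,15,24,25,26,27,28,29,30,31): XOR of data positions = 1⊕0⊕0⊕0⊕1⊕0⊕1⊕1⊕1⊕1⊕0⊕0⊕0⊕0⊕0 = 0
p16 (pos 16,17,18,19,20,21,22,23,24,25,26,27,28,29,30,31): XOR of data positions = 1⊕0⊕1⊕0⊕1⊕1⊕0⊕1⊕1⊕1⊕0⊕0⊕0⊕0⊕0 = 1
Codeword: 0010101010001011101011011100000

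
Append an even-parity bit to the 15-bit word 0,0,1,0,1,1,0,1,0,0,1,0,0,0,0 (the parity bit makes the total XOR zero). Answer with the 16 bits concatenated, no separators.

0010110100100001

XOR of the 15 data bits: 0⊕0⊕1⊕0⊕1⊕1⊕0⊕1⊕0⊕0⊕1⊕0⊕0⊕0⊕0 = 1
Parity bit = 1 (so all 16 bits XOR to 0).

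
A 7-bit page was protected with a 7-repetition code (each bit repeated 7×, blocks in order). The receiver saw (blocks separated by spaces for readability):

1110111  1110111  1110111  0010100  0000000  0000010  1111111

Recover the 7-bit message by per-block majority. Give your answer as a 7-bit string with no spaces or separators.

1110001

Block 1 (1110111): 6 ones → 1
Block 2 (1110111): 6 ones → 1
Block 3 (1110111): 6 ones → 1
Block 4 (0010100): 2 ones → 0
Block 5 (0000000): 0 ones → 0
Block 6 (0000010): 1 one → 0
Block 7 (1111111): 7 ones → 1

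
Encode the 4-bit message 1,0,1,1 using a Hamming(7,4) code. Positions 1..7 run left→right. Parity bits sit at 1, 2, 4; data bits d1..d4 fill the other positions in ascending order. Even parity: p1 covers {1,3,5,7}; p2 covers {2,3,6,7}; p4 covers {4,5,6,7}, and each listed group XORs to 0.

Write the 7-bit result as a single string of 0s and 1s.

Place data at non-parity positions: p1 p2 1 p4 0 1 1
p1 (pos 1,3,5,7): XOR of data positions = 1⊕0⊕1 = 0
p2 (pos 2,3,6,7): XOR of data positions = 1⊕1⊕1 = 1
p4 (pos 4,5,6,7): XOR of data positions = 0⊕1⊕1 = 0
Codeword: 0110011

0110011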